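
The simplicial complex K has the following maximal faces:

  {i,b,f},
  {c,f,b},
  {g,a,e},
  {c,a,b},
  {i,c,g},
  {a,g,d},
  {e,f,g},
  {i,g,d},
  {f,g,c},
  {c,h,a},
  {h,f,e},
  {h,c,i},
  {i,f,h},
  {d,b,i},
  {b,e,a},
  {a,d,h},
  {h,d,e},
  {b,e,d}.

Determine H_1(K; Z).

H_1 ≅ Z ⊕ Z/2Z.

Take the total order a < b < c < d < e < f < g < h < i on the vertex set. Then K (dimension 2) consists of the simplices:

  0-simplices (9): a, b, c, d, e, f, g, h, i
  1-simplices (27): ab, ac, ad, ae, ag, ah, bc, bd, be, bf, bi, cf, cg, ch, ci, de, dg, dh, di, ef, eg, eh, fg, fh, fi, gi, hi
  2-simplices (18): abc, abe, ach, adg, adh, aeg, bcf, bde, bdi, bfi, cfg, cgi, chi, deh, dgi, efg, efh, fhi

giving chain groups C_0 ≅ Z^9, C_1 ≅ Z^27, C_2 ≅ Z^18.

∂_1: C_1 → C_0 is given by ∂[p,q] = [q] − [p]. For instance
  ∂dh = h − d.
This gives a 9×27 integer matrix of rank 8; reducing to Smith normal form yields diagonal entries (1,1,1,1,1,1,1,1).

∂_2: C_2 → C_1 sends each 2-simplex [p,q,r] to [q,r] − [p,r] + [p,q]. For instance
  ∂abc = bc − ac + ab,
  ∂abe = be − ae + ab.
This gives a 27×18 integer matrix of rank 18; reducing to Smith normal form yields diagonal entries (1,1,1,1,1,1,1,1,1,1,1,1,1,1,1,1,1,2).

Reading off H_k = ker ∂_k / im ∂_{k+1}:

  H_1: rank ker ∂_1 − rank ∂_2 = (27 − 8) − 18 = 1, and ∂_2 has invariant factor 2 > 1, so H_1 = Z ⊕ Z/2Z.

(K is a triangulation of the Klein bottle.)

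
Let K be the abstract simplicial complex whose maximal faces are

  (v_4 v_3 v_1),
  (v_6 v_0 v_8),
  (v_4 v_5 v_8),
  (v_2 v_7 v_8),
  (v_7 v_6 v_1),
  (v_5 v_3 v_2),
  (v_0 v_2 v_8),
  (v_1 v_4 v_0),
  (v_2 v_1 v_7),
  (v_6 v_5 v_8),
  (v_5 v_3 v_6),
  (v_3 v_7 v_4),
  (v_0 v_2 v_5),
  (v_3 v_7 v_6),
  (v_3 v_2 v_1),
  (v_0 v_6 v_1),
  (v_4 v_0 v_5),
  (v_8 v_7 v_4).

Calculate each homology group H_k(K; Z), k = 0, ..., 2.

H_0 = Z,  H_1 = Z ⊕ Z/2,  H_2 = 0.

Take the total order v_0 < v_1 < v_2 < v_3 < v_4 < v_5 < v_6 < v_7 < v_8 on the vertex set. Then K (dimension 2) consists of the simplices:

  0-simplices (9): [v_0], [v_1], [v_2], [v_3], [v_4], [v_5], [v_6], [v_7], [v_8]
  1-simplices (27): (27 of them)
  2-simplices (18): (18 of them)

Hence C_0 ≅ Z^9, C_1 ≅ Z^27, C_2 ≅ Z^18.

Boundary ∂_1: C_1 → C_0 is given by ∂[p,q] = [q] − [p].
The 9×27 boundary matrix has rank 8 and Smith normal form diag(1,1,1,1,1,1,1,1).

The boundary map ∂_2: C_2 → C_1 sends each 2-simplex [p,q,r] to [q,r] − [p,r] + [p,q]. For instance
  ∂[v_0,v_2,v_8] = [v_2,v_8] − [v_0,v_8] + [v_0,v_2],
  ∂[v_3,v_5,v_6] = [v_5,v_6] − [v_3,v_6] + [v_3,v_5].
This gives a 27×18 integer matrix of rank 18; reducing to Smith normal form yields diagonal entries (1,1,1,1,1,1,1,1,1,1,1,1,1,1,1,1,1,2).

Computing H_k = (kernel of ∂_k) / (image of ∂_{k+1}):

  H_0: rank C_0 − rank ∂_1 = 9 − 8 = 1, and the invariant factors of ∂_1 are all 1, so H_0 = Z.
  H_1: rank ker ∂_1 − rank ∂_2 = (27 − 8) − 18 = 1, and ∂_2 has invariant factor 2 > 1, so H_1 = Z ⊕ Z/2.
  H_2: rank ker ∂_2 − rank ∂_3 = (18 − 18) − 0 = 0, and there is no ∂_3, so H_2 = 0.

As a check, the Euler characteristic is 9 − 27 + 18 = 0, which agrees with 1 − 1 + 0 = 0.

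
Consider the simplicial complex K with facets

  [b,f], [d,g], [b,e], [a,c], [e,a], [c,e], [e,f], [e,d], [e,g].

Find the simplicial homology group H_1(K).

H_1 = Z^3.

K has 7 vertices, 9 edges.
rank ∂_1 = 6, rank ∂_2 = 0 ⇒ b_1 = 9 − 6 − 0 = 3. So H_1 = Z^3.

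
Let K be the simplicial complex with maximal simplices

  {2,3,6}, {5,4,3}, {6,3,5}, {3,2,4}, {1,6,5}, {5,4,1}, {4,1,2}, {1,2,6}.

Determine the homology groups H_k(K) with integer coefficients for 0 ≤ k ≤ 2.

H_0 = Z,  H_1 = 0,  H_2 = Z.

K has 6 vertices, 12 edges, 8 triangles.
rank ∂_0 = 0, rank ∂_1 = 5 ⇒ b_0 = 6 − 0 − 5 = 1; all invariant factors of ∂_1 are 1 so no torsion. So H_0 = Z.
rank ∂_1 = 5, rank ∂_2 = 7 ⇒ b_1 = 12 − 5 − 7 = 0; all invariant factors of ∂_2 are 1 so no torsion. So H_1 = 0.
rank ∂_2 = 7, rank ∂_3 = 0 ⇒ b_2 = 8 − 7 − 0 = 1. So H_2 = Z.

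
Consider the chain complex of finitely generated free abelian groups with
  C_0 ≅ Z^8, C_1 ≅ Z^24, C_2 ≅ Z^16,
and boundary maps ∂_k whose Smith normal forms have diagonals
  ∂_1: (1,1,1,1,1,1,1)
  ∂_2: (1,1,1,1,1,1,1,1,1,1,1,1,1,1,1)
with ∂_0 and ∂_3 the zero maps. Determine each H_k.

H_0: b_0 = 8 − 0 − 7 = 1; torsion from ∂_1 factors > 1: none. So H_0 ≅ Z.
H_1: b_1 = 24 − 7 − 15 = 2; torsion from ∂_2 factors > 1: none. So H_1 ≅ Z^2.
H_2: b_2 = 16 − 15 − 0 = 1; torsion from ∂_3 factors > 1: none. So H_2 ≅ Z.

H_0 ≅ Z,  H_1 ≅ Z^2,  H_2 ≅ Z.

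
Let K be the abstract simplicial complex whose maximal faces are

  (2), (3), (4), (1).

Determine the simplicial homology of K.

H_0 ≅ Z^4.

Take the total order 1 < 2 < 3 < 4 on the vertex set. Then K (dimension 0) consists of the simplices:

  0-simplices (4): [1], [2], [3], [4]

Hence C_0 ≅ Z^4.

Now H_k = ker ∂_k / im ∂_{k+1}, so:

  H_0: rank C_0 − rank ∂_1 = 4 − 0 = 4, and there is no ∂_1, so H_0 ≅ Z^4.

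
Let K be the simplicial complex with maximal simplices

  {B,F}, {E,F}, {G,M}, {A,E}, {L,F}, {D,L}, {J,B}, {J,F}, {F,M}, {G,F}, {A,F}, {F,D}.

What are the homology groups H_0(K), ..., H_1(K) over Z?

H_0 = Z,  H_1 = Z^4.

We work with the vertex ordering A < B < D < E < F < G < J < L < M. The simplices of K, each written with vertices in increasing order, are:

  0-simplices (9): A, B, D, E, F, G, J, L, M
  1-simplices (12): AE, AF, BF, BJ, DF, DL, EF, FG, FJ, FL, FM, GM

giving chain groups C_0 ≅ Z^9, C_1 ≅ Z^12.

∂_1: C_1 → C_0 maps an edge to its endpoints' difference, ∂[p,q] = q − p.
The 9×12 boundary matrix has rank 8 and Smith normal form diag(1,1,1,1,1,1,1,1).

Reading off H_k = ker ∂_k / im ∂_{k+1}:

  H_0: rank C_0 − rank ∂_1 = 9 − 8 = 1, and the invariant factors of ∂_1 are all 1, so H_0 ≅ Z.
  H_1: rank ker ∂_1 − rank ∂_2 = (12 − 8) − 0 = 4, and there is no ∂_2, so H_1 ≅ Z^4.

(K is a triangulation of a wedge of 4 circles.)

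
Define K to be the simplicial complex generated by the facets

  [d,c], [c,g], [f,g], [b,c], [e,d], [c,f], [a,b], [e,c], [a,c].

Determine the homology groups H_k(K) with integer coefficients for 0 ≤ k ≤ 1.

H_0 ≅ Z,  H_1 ≅ Z^3.

Take the total order a < b < c < d < e < f < g on the vertex set. Then K (dimension 1) consists of the simplices:

  0-simplices (7): a, b, c, d, e, f, g
  1-simplices (9): ab, ac, bc, cd, ce, cf, cg, de, fg

Hence C_0 ≅ Z^7, C_1 ≅ Z^9.

The boundary map ∂_1: C_1 → C_0 maps an edge to its endpoints' difference, ∂[p,q] = q − p.
This gives a 7×9 integer matrix of rank 6; reducing to Smith normal form yields diagonal entries (1,1,1,1,1,1).

Reading off H_k = ker ∂_k / im ∂_{k+1}:

  H_0: rank C_0 − rank ∂_1 = 7 − 6 = 1, and the invariant factors of ∂_1 are all 1, so H_0 = Z.
  H_1: rank ker ∂_1 − rank ∂_2 = (9 − 6) − 0 = 3, and there is no ∂_2, so H_1 = Z^3.

As a check, the Euler characteristic is 7 − 9 = -2, which agrees with 1 − 3 = -2.
(K is a triangulation of a wedge of 3 circles.)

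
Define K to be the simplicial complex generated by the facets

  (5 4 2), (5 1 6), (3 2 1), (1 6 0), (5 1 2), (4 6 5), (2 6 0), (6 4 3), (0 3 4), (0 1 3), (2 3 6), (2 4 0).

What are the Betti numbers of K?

Fix the vertex order 0 < 1 < 2 < 3 < 4 < 5 < 6 and write every simplex with vertices in increasing order. Then dim K = 2 and the simplices of K are:

  0-simplices (7): [0], [1], [2], [3], [4], [5], [6]
  1-simplices (18): [0,1], [0,2], [0,3], [0,4], [0,6], [1,2], [1,3], [1,5], [1,6], [2,3], [2,4], [2,5], [2,6], [3,4], [3,6], [4,5], [4,6], [5,6]
  2-simplices (12): [0,1,3], [0,1,6], [0,2,4], [0,2,6], [0,3,4], [1,2,3], [1,2,5], [1,5,6], [2,3,6], [2,4,5], [3,4,6], [4,5,6]

Hence C_0 ≅ Z^7, C_1 ≅ Z^18, C_2 ≅ Z^12.

∂_1: C_1 → C_0 sends each edge [p,q] (with p < q) to q − p.
The resulting 7×18 matrix has rank 6, and its Smith normal form has invariant factors (1,1,1,1,1,1).

Boundary ∂_2: C_2 → C_1 acts by ∂[p,q,r] = [q,r] − [p,r] + [p,q]. For instance
  ∂[0,1,3] = [1,3] − [0,3] + [0,1],
  ∂[0,2,4] = [2,4] − [0,4] + [0,2].
The 18×12 boundary matrix has rank 12 and Smith normal form diag(1,1,1,1,1,1,1,1,1,1,1,2).

Reading off H_k = ker ∂_k / im ∂_{k+1}:

  H_0: rank C_0 − rank ∂_1 = 7 − 6 = 1, and the invariant factors of ∂_1 are all 1, so H_0 ≅ Z.
  H_1: rank ker ∂_1 − rank ∂_2 = (18 − 6) − 12 = 0, and ∂_2 has invariant factor 2 > 1, so H_1 ≅ Z/2.
  H_2: rank ker ∂_2 − rank ∂_3 = (12 − 12) − 0 = 0, and there is no ∂_3, so H_2 ≅ 0.

As a check, the Euler characteristic is 7 − 18 + 12 = 1, which agrees with 1 − 0 + 0 = 1.

Hence the Betti numbers are b_0 = 1, b_1 = 0, b_2 = 0.

b_0 = 1, b_1 = 0, b_2 = 0.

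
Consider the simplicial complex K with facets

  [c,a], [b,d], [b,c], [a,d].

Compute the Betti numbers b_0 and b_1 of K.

Take the total order a < b < c < d on the vertex set. Then K (dimension 1) consists of the simplices:

  0-simplices (4): a, b, c, d
  1-simplices (4): ac, ad, bc, bd

so the chain groups are C_0 ≅ Z^4, C_1 ≅ Z^4.

∂_1: C_1 → C_0 maps an edge to its endpoints' difference, ∂[p,q] = q − p. For instance
  ∂bc = c − b.
This gives a 4×4 integer matrix of rank 3; reducing to Smith normal form yields diagonal entries (1,1,1).

Computing H_k = (kernel of ∂_k) / (image of ∂_{k+1}):

  H_0: rank C_0 − rank ∂_1 = 4 − 3 = 1, and the invariant factors of ∂_1 are all 1, so H_0 ≅ Z.
  H_1: rank ker ∂_1 − rank ∂_2 = (4 − 3) − 0 = 1, and there is no ∂_2, so H_1 ≅ Z.

As a check, the Euler characteristic is 4 − 4 = 0, which agrees with 1 − 1 = 0.
(K is a triangulation of the circle S^1.)

Hence the Betti numbers are b_0 = 1, b_1 = 1.

b_0 = 1, b_1 = 1.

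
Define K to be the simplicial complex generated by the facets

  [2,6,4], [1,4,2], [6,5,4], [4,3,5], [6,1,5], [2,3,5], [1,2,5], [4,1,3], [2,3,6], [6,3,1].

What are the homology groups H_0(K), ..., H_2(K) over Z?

H_0 = Z,  H_1 = Z/2,  H_2 = 0.

Fix the vertex order 1 < 2 < 3 < 4 < 5 < 6 and write every simplex with vertices in increasing order. Then dim K = 2 and the simplices of K are:

  0-simplices (6): [1], [2], [3], [4], [5], [6]
  1-simplices (15): [1,2], [1,3], [1,4], [1,5], [1,6], [2,3], [2,4], [2,5], [2,6], [3,4], [3,5], [3,6], [4,5], [4,6], [5,6]
  2-simplices (10): [1,2,4], [1,2,5], [1,3,4], [1,3,6], [1,5,6], [2,3,5], [2,3,6], [2,4,6], [3,4,5], [4,5,6]

so the chain groups are C_0 ≅ Z^6, C_1 ≅ Z^15, C_2 ≅ Z^10.

Boundary ∂_1: C_1 → C_0 sends each edge [p,q] (with p < q) to q − p. For instance
  ∂[2,3] = [3] − [2].
The 6×15 boundary matrix has rank 5 and Smith normal form diag(1,1,1,1,1).

Boundary ∂_2: C_2 → C_1 maps a triangle to the signed sum of its edges. For instance
  ∂[1,2,4] = [2,4] − [1,4] + [1,2],
  ∂[1,2,5] = [2,5] − [1,5] + [1,2].
The 15×10 boundary matrix has rank 10 and Smith normal form diag(1,1,1,1,1,1,1,1,1,2).

Computing H_k = (kernel of ∂_k) / (image of ∂_{k+1}):

  H_0: rank C_0 − rank ∂_1 = 6 − 5 = 1, and the invariant factors of ∂_1 are all 1, so H_0 = Z.
  H_1: rank ker ∂_1 − rank ∂_2 = (15 − 5) − 10 = 0, and ∂_2 has invariant factor 2 > 1, so H_1 = Z/2.
  H_2: rank ker ∂_2 − rank ∂_3 = (10 − 10) − 0 = 0, and there is no ∂_3, so H_2 = 0.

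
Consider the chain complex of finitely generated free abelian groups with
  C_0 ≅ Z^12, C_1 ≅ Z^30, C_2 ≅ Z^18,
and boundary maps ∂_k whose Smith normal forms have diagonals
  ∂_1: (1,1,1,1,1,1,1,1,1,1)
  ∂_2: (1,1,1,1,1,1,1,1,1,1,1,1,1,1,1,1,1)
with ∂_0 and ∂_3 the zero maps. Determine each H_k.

H_0: b_0 = 12 − 0 − 10 = 2; torsion from ∂_1 factors > 1: none. So H_0 = Z^2.
H_1: b_1 = 30 − 10 − 17 = 3; torsion from ∂_2 factors > 1: none. So H_1 = Z^3.
H_2: b_2 = 18 − 17 − 0 = 1; torsion from ∂_3 factors > 1: none. So H_2 = Z.

H_0 = Z^2,  H_1 = Z^3,  H_2 = Z.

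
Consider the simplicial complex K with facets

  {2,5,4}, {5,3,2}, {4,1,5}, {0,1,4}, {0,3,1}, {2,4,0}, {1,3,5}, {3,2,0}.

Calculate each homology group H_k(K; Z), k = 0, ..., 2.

Order the vertices as 0 < 1 < 2 < 3 < 4 < 5. Listing each simplex with vertices in this order, K has dimension 2 with simplices:

  0-simplices (6): [0], [1], [2], [3], [4], [5]
  1-simplices (12): [0,1], [0,2], [0,3], [0,4], [1,3], [1,4], [1,5], [2,3], [2,4], [2,5], [3,5], [4,5]
  2-simplices (8): [0,1,3], [0,1,4], [0,2,3], [0,2,4], [1,3,5], [1,4,5], [2,3,5], [2,4,5]

giving chain groups C_0 ≅ Z^6, C_1 ≅ Z^12, C_2 ≅ Z^8.

The boundary map ∂_1: C_1 → C_0 sends each edge [p,q] (with p < q) to q − p.
The 6×12 boundary matrix has rank 5 and Smith normal form diag(1,1,1,1,1).

The boundary map ∂_2: C_2 → C_1 acts by ∂[p,q,r] = [q,r] − [p,r] + [p,q]. For instance
  ∂[0,2,3] = [2,3] − [0,3] + [0,2],
  ∂[2,4,5] = [4,5] − [2,5] + [2,4].
This gives a 12×8 integer matrix of rank 7; reducing to Smith normal form yields diagonal entries (1,1,1,1,1,1,1).

Now H_k = ker ∂_k / im ∂_{k+1}, so:

  H_0: rank C_0 − rank ∂_1 = 6 − 5 = 1, and the invariant factors of ∂_1 are all 1, so H_0 = Z.
  H_1: rank ker ∂_1 − rank ∂_2 = (12 − 5) − 7 = 0, and the invariant factors of ∂_2 are all 1, so H_1 = 0.
  H_2: rank ker ∂_2 − rank ∂_3 = (8 − 7) − 0 = 1, and there is no ∂_3, so H_2 = Z.

H_0 = Z,  H_1 = 0,  H_2 = Z.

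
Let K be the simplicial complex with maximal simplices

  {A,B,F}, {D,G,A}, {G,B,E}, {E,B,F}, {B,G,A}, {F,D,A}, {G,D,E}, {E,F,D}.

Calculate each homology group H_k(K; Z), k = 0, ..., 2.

Take the total order A < B < D < E < F < G on the vertex set. Then K (dimension 2) consists of the simplices:

  0-simplices (6): A, B, D, E, F, G
  1-simplices (12): AB, AD, AF, AG, BE, BF, BG, DE, DF, DG, EF, EG
  2-simplices (8): ABF, ABG, ADF, ADG, BEF, BEG, DEF, DEG

so the chain groups are C_0 ≅ Z^6, C_1 ≅ Z^12, C_2 ≅ Z^8.

Boundary ∂_1: C_1 → C_0 maps an edge to its endpoints' difference, ∂[p,q] = q − p. For instance
  ∂EG = G − E.
The resulting 6×12 matrix has rank 5, and its Smith normal form has invariant factors (1,1,1,1,1).

∂_2: C_2 → C_1 sends each 2-simplex [p,q,r] to [q,r] − [p,r] + [p,q]. For instance
  ∂BEG = EG − BG + BE,
  ∂DEG = EG − DG + DE.
This gives a 12×8 integer matrix of rank 7; reducing to Smith normal form yields diagonal entries (1,1,1,1,1,1,1).

Computing H_k = (kernel of ∂_k) / (image of ∂_{k+1}):

  H_0: rank C_0 − rank ∂_1 = 6 − 5 = 1, and the invariant factors of ∂_1 are all 1, so H_0 = Z.
  H_1: rank ker ∂_1 − rank ∂_2 = (12 − 5) − 7 = 0, and the invariant factors of ∂_2 are all 1, so H_1 = 0.
  H_2: rank ker ∂_2 − rank ∂_3 = (8 − 7) − 0 = 1, and there is no ∂_3, so H_2 = Z.

As a check, the Euler characteristic is 6 − 12 + 8 = 2, which agrees with 1 − 0 + 1 = 2.

H_0 = Z,  H_1 = 0,  H_2 = Z.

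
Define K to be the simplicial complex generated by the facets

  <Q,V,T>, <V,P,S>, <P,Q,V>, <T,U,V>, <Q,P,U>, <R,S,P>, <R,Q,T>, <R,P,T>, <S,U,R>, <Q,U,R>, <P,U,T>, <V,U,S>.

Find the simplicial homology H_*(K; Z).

Take the total order P < Q < R < S < T < U < V on the vertex set. Then K (dimension 2) consists of the simplices:

  0-simplices (7): P, Q, R, S, T, U, V
  1-simplices (18): PQ, PR, PS, PT, PU, PV, QR, QT, QU, QV, RS, RT, RU, SU, SV, TU, TV, UV
  2-simplices (12): PQU, PQV, PRS, PRT, PSV, PTU, QRT, QRU, QTV, RSU, SUV, TUV

giving chain groups C_0 ≅ Z^7, C_1 ≅ Z^18, C_2 ≅ Z^12.

The boundary map ∂_1: C_1 → C_0 maps an edge to its endpoints' difference, ∂[p,q] = q − p. For instance
  ∂PS = S − P.
As a 7×18 matrix over Z this has rank 6, with invariant factors (1,1,1,1,1,1).

Boundary ∂_2: C_2 → C_1 acts by ∂[p,q,r] = [q,r] − [p,r] + [p,q]. For instance
  ∂PTU = TU − PU + PT,
  ∂PQU = QU − PU + PQ.
The 18×12 boundary matrix has rank 12 and Smith normal form diag(1,1,1,1,1,1,1,1,1,1,1,2).

Now H_k = ker ∂_k / im ∂_{k+1}, so:

  H_0: rank C_0 − rank ∂_1 = 7 − 6 = 1, and the invariant factors of ∂_1 are all 1, so H_0 ≅ Z.
  H_1: rank ker ∂_1 − rank ∂_2 = (18 − 6) − 12 = 0, and ∂_2 has invariant factor 2 > 1, so H_1 ≅ Z/2Z.
  H_2: rank ker ∂_2 − rank ∂_3 = (12 − 12) − 0 = 0, and there is no ∂_3, so H_2 ≅ 0.

As a check, the Euler characteristic is 7 − 18 + 12 = 1, which agrees with 1 − 0 + 0 = 1.

H_0 = Z,  H_1 = Z/2Z,  H_2 = 0.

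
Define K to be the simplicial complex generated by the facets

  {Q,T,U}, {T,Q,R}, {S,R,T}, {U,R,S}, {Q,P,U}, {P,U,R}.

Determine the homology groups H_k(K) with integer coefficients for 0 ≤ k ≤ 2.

Take the total order P < Q < R < S < T < U on the vertex set. Then K (dimension 2) consists of the simplices:

  0-simplices (6): P, Q, R, S, T, U
  1-simplices (12): PQ, PR, PU, QR, QT, QU, RS, RT, RU, ST, SU, TU
  2-simplices (6): PQU, PRU, QRT, QTU, RST, RSU

Hence C_0 ≅ Z^6, C_1 ≅ Z^12, C_2 ≅ Z^6.

The boundary map ∂_1: C_1 → C_0 maps an edge to its endpoints' difference, ∂[p,q] = q − p. For instance
  ∂SU = U − S.
As a 6×12 matrix over Z this has rank 5, with invariant factors (1,1,1,1,1).

∂_2: C_2 → C_1 acts by ∂[p,q,r] = [q,r] − [p,r] + [p,q]. For instance
  ∂PQU = QU − PU + PQ,
  ∂RSU = SU − RU + RS.
This gives a 12×6 integer matrix of rank 6; reducing to Smith normal form yields diagonal entries (1,1,1,1,1,1).

From H_k ≅ ker(∂_k) / im(∂_{k+1}) we obtain:

  H_0: rank C_0 − rank ∂_1 = 6 − 5 = 1, and the invariant factors of ∂_1 are all 1, so H_0 ≅ Z.
  H_1: rank ker ∂_1 − rank ∂_2 = (12 − 5) − 6 = 1, and the invariant factors of ∂_2 are all 1, so H_1 ≅ Z.
  H_2: rank ker ∂_2 − rank ∂_3 = (6 − 6) − 0 = 0, and there is no ∂_3, so H_2 ≅ 0.

(K is a triangulation of the cylinder S^1 x I.)

H_0 = Z,  H_1 = Z,  H_2 = 0.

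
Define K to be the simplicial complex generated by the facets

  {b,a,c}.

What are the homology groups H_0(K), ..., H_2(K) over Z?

H_0 ≅ Z,  H_1 = 0,  H_2 = 0.

Order the vertices as a < b < c. Listing each simplex with vertices in this order, K has dimension 2 with simplices:

  0-simplices (3): a, b, c
  1-simplices (3): ab, ac, bc
  2-simplices (1): abc

Hence C_0 ≅ Z^3, C_1 ≅ Z^3, C_2 ≅ Z^1.

Boundary ∂_1: C_1 → C_0 maps an edge to its endpoints' difference, ∂[p,q] = q − p.
The resulting 3×3 matrix has rank 2, and its Smith normal form has invariant factors (1,1).

Boundary ∂_2: C_2 → C_1 maps a triangle to the signed sum of its edges. For instance
  ∂abc = bc − ac + ab.
As a 3×1 matrix over Z this has rank 1, with invariant factors (1).

Computing H_k = (kernel of ∂_k) / (image of ∂_{k+1}):

  H_0: rank C_0 − rank ∂_1 = 3 − 2 = 1, and the invariant factors of ∂_1 are all 1, so H_0 ≅ Z.
  H_1: rank ker ∂_1 − rank ∂_2 = (3 − 2) − 1 = 0, and the invariant factors of ∂_2 are all 1, so H_1 ≅ 0.
  H_2: rank ker ∂_2 − rank ∂_3 = (1 − 1) − 0 = 0, and there is no ∂_3, so H_2 ≅ 0.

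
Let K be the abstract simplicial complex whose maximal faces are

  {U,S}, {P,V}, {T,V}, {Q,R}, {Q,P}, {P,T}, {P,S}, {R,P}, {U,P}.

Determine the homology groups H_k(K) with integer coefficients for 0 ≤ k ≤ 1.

H_0 ≅ Z,  H_1 ≅ Z^3.

Order the vertices as P < Q < R < S < T < U < V. Listing each simplex with vertices in this order, K has dimension 1 with simplices:

  0-simplices (7): P, Q, R, S, T, U, V
  1-simplices (9): PQ, PR, PS, PT, PU, PV, QR, SU, TV

Hence C_0 ≅ Z^7, C_1 ≅ Z^9.

∂_1: C_1 → C_0 maps an edge to its endpoints' difference, ∂[p,q] = q − p.
The resulting 7×9 matrix has rank 6, and its Smith normal form has invariant factors (1,1,1,1,1,1).

Computing H_k = (kernel of ∂_k) / (image of ∂_{k+1}):

  H_0: rank C_0 − rank ∂_1 = 7 − 6 = 1, and the invariant factors of ∂_1 are all 1, so H_0 ≅ Z.
  H_1: rank ker ∂_1 − rank ∂_2 = (9 − 6) − 0 = 3, and there is no ∂_2, so H_1 ≅ Z^3.

As a check, the Euler characteristic is 7 − 9 = -2, which agrees with 1 − 3 = -2.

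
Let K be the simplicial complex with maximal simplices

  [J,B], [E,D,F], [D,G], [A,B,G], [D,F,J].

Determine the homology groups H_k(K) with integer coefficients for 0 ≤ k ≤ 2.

H_0 = Z,  H_1 = Z,  H_2 = 0.

We work with the vertex ordering A < B < D < E < F < G < J. The simplices of K, each written with vertices in increasing order, are:

  0-simplices (7): A, B, D, E, F, G, J
  1-simplices (10): AB, AG, BG, BJ, DE, DF, DG, DJ, EF, FJ
  2-simplices (3): ABG, DEF, DFJ

Hence C_0 ≅ Z^7, C_1 ≅ Z^10, C_2 ≅ Z^3.

Boundary ∂_1: C_1 → C_0 sends each edge [p,q] (with p < q) to q − p. For instance
  ∂AG = G − A.
This gives a 7×10 integer matrix of rank 6; reducing to Smith normal form yields diagonal entries (1,1,1,1,1,1).

Boundary ∂_2: C_2 → C_1 maps a triangle to the signed sum of its edges. For instance
  ∂DFJ = FJ − DJ + DF,
  ∂ABG = BG − AG + AB.
The 10×3 boundary matrix has rank 3 and Smith normal form diag(1,1,1).

Computing H_k = (kernel of ∂_k) / (image of ∂_{k+1}):

  H_0: rank C_0 − rank ∂_1 = 7 − 6 = 1, and the invariant factors of ∂_1 are all 1, so H_0 ≅ Z.
  H_1: rank ker ∂_1 − rank ∂_2 = (10 − 6) − 3 = 1, and the invariant factors of ∂_2 are all 1, so H_1 ≅ Z.
  H_2: rank ker ∂_2 − rank ∂_3 = (3 − 3) − 0 = 0, and there is no ∂_3, so H_2 ≅ 0.

As a check, the Euler characteristic is 7 − 10 + 3 = 0, which agrees with 1 − 1 + 0 = 0.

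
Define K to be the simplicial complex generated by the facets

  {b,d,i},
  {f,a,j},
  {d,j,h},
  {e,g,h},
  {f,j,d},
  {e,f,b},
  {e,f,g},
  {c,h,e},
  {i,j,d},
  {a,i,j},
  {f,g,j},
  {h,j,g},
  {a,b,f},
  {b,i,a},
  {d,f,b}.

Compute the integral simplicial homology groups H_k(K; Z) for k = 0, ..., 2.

Fix the vertex order a < b < c < d < e < f < g < h < i < j and write every simplex with vertices in increasing order. Then dim K = 2 and the simplices of K are:

  0-simplices (10): a, b, c, d, e, f, g, h, i, j
  1-simplices (23): ab, af, ai, aj, bd, be, bf, bi, ce, ch, df, dh, di, dj, ef, eg, eh, fg, fj, gh, gj, hj, ij
  2-simplices (15): abf, abi, afj, aij, bdf, bdi, bef, ceh, dfj, dhj, dij, efg, egh, fgj, ghj

Hence C_0 ≅ Z^10, C_1 ≅ Z^23, C_2 ≅ Z^15.

Boundary ∂_1: C_1 → C_0 is given by ∂[p,q] = [q] − [p].
As a 10×23 matrix over Z this has rank 9, with invariant factors (1,1,1,1,1,1,1,1,1).

∂_2: C_2 → C_1 acts by ∂[p,q,r] = [q,r] − [p,r] + [p,q]. For instance
  ∂efg = fg − eg + ef,
  ∂ghj = hj − gj + gh.
The 23×15 boundary matrix has rank 14 and Smith normal form diag(1,1,1,1,1,1,1,1,1,1,1,1,1,1).

Computing H_k = (kernel of ∂_k) / (image of ∂_{k+1}):

  H_0: rank C_0 − rank ∂_1 = 10 − 9 = 1, and the invariant factors of ∂_1 are all 1, so H_0 = Z.
  H_1: rank ker ∂_1 − rank ∂_2 = (23 − 9) − 14 = 0, and the invariant factors of ∂_2 are all 1, so H_1 = 0.
  H_2: rank ker ∂_2 − rank ∂_3 = (15 − 14) − 0 = 1, and there is no ∂_3, so H_2 = Z.

As a check, the Euler characteristic is 10 − 23 + 15 = 2, which agrees with 1 − 0 + 1 = 2.

H_0 ≅ Z,  H_1 = 0,  H_2 ≅ Z.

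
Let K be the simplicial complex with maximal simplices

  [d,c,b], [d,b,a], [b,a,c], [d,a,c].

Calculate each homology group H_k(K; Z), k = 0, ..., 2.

Fix the vertex order a < b < c < d and write every simplex with vertices in increasing order. Then dim K = 2 and the simplices of K are:

  0-simplices (4): a, b, c, d
  1-simplices (6): ab, ac, ad, bc, bd, cd
  2-simplices (4): abc, abd, acd, bcd

giving chain groups C_0 ≅ Z^4, C_1 ≅ Z^6, C_2 ≅ Z^4.

∂_1: C_1 → C_0 sends each edge [p,q] (with p < q) to q − p. For instance
  ∂cd = d − c.
The resulting 4×6 matrix has rank 3, and its Smith normal form has invariant factors (1,1,1).

∂_2: C_2 → C_1 acts by ∂[p,q,r] = [q,r] − [p,r] + [p,q]. For instance
  ∂bcd = cd − bd + bc,
  ∂abd = bd − ad + ab.
The resulting 6×4 matrix has rank 3, and its Smith normal form has invariant factors (1,1,1).

Reading off H_k = ker ∂_k / im ∂_{k+1}:

  H_0: rank C_0 − rank ∂_1 = 4 − 3 = 1, and the invariant factors of ∂_1 are all 1, so H_0 ≅ Z.
  H_1: rank ker ∂_1 − rank ∂_2 = (6 − 3) − 3 = 0, and the invariant factors of ∂_2 are all 1, so H_1 ≅ 0.
  H_2: rank ker ∂_2 − rank ∂_3 = (4 − 3) − 0 = 1, and there is no ∂_3, so H_2 ≅ Z.

H_0 ≅ Z,  H_1 = 0,  H_2 ≅ Z.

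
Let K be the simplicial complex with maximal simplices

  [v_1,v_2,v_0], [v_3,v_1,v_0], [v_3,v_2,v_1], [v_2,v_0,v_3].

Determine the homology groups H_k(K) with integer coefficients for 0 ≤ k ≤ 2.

Fix the vertex order v_0 < v_1 < v_2 < v_3 and write every simplex with vertices in increasing order. Then dim K = 2 and the simplices of K are:

  0-simplices (4): [v_0], [v_1], [v_2], [v_3]
  1-simplices (6): [v_0,v_1], [v_0,v_2], [v_0,v_3], [v_1,v_2], [v_1,v_3], [v_2,v_3]
  2-simplices (4): [v_0,v_1,v_2], [v_0,v_1,v_3], [v_0,v_2,v_3], [v_1,v_2,v_3]

Hence C_0 ≅ Z^4, C_1 ≅ Z^6, C_2 ≅ Z^4.

Boundary ∂_1: C_1 → C_0 sends each edge [p,q] (with p < q) to q − p. For instance
  ∂[v_0,v_3] = [v_3] − [v_0].
This gives a 4×6 integer matrix of rank 3; reducing to Smith normal form yields diagonal entries (1,1,1).

The boundary map ∂_2: C_2 → C_1 sends each 2-simplex [p,q,r] to [q,r] − [p,r] + [p,q]. For instance
  ∂[v_1,v_2,v_3] = [v_2,v_3] − [v_1,v_3] + [v_1,v_2],
  ∂[v_0,v_1,v_3] = [v_1,v_3] − [v_0,v_3] + [v_0,v_1].
The resulting 6×4 matrix has rank 3, and its Smith normal form has invariant factors (1,1,1).

Computing H_k = (kernel of ∂_k) / (image of ∂_{k+1}):

  H_0: rank C_0 − rank ∂_1 = 4 − 3 = 1, and the invariant factors of ∂_1 are all 1, so H_0 ≅ Z.
  H_1: rank ker ∂_1 − rank ∂_2 = (6 − 3) − 3 = 0, and the invariant factors of ∂_2 are all 1, so H_1 ≅ 0.
  H_2: rank ker ∂_2 − rank ∂_3 = (4 − 3) − 0 = 1, and there is no ∂_3, so H_2 ≅ Z.

As a check, the Euler characteristic is 4 − 6 + 4 = 2, which agrees with 1 − 0 + 1 = 2.

H_0 ≅ Z,  H_1 = 0,  H_2 ≅ Z.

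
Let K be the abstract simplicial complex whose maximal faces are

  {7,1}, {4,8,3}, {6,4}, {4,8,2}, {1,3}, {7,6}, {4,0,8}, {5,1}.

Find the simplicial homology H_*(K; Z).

Order the vertices as 0 < 1 < 2 < 3 < 4 < 5 < 6 < 7 < 8. Listing each simplex with vertices in this order, K has dimension 2 with simplices:

  0-simplices (9): [0], [1], [2], [3], [4], [5], [6], [7], [8]
  1-simplices (12): [0,4], [0,8], [1,3], [1,5], [1,7], [2,4], [2,8], [3,4], [3,8], [4,6], [4,8], [6,7]
  2-simplices (3): [0,4,8], [2,4,8], [3,4,8]

so the chain groups are C_0 ≅ Z^9, C_1 ≅ Z^12, C_2 ≅ Z^3.

∂_1: C_1 → C_0 sends each edge [p,q] (with p < q) to q − p.
The 9×12 boundary matrix has rank 8 and Smith normal form diag(1,1,1,1,1,1,1,1).

∂_2: C_2 → C_1 sends each 2-simplex [p,q,r] to [q,r] − [p,r] + [p,q]. For instance
  ∂[2,4,8] = [4,8] − [2,8] + [2,4],
  ∂[0,4,8] = [4,8] − [0,8] + [0,4].
The 12×3 boundary matrix has rank 3 and Smith normal form diag(1,1,1).

Now H_k = ker ∂_k / im ∂_{k+1}, so:

  H_0: rank C_0 − rank ∂_1 = 9 − 8 = 1, and the invariant factors of ∂_1 are all 1, so H_0 = Z.
  H_1: rank ker ∂_1 − rank ∂_2 = (12 − 8) − 3 = 1, and the invariant factors of ∂_2 are all 1, so H_1 = Z.
  H_2: rank ker ∂_2 − rank ∂_3 = (3 − 3) − 0 = 0, and there is no ∂_3, so H_2 = 0.

H_0 ≅ Z,  H_1 ≅ Z,  H_2 = 0.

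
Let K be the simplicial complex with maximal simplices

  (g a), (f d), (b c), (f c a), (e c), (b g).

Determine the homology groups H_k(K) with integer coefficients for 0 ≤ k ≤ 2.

Take the total order a < b < c < d < e < f < g on the vertex set. Then K (dimension 2) consists of the simplices:

  0-simplices (7): a, b, c, d, e, f, g
  1-simplices (8): ac, af, ag, bc, bg, ce, cf, df
  2-simplices (1): acf

Hence C_0 ≅ Z^7, C_1 ≅ Z^8, C_2 ≅ Z^1.

∂_1: C_1 → C_0 maps an edge to its endpoints' difference, ∂[p,q] = q − p. For instance
  ∂af = f − a.
This gives a 7×8 integer matrix of rank 6; reducing to Smith normal form yields diagonal entries (1,1,1,1,1,1).

∂_2: C_2 → C_1 acts by ∂[p,q,r] = [q,r] − [p,r] + [p,q]. For instance
  ∂acf = cf − af + ac.
This gives a 8×1 integer matrix of rank 1; reducing to Smith normal form yields diagonal entries (1).

Reading off H_k = ker ∂_k / im ∂_{k+1}:

  H_0: rank C_0 − rank ∂_1 = 7 − 6 = 1, and the invariant factors of ∂_1 are all 1, so H_0 ≅ Z.
  H_1: rank ker ∂_1 − rank ∂_2 = (8 − 6) − 1 = 1, and the invariant factors of ∂_2 are all 1, so H_1 ≅ Z.
  H_2: rank ker ∂_2 − rank ∂_3 = (1 − 1) − 0 = 0, and there is no ∂_3, so H_2 ≅ 0.

As a check, the Euler characteristic is 7 − 8 + 1 = 0, which agrees with 1 − 1 + 0 = 0.

H_0 = Z,  H_1 = Z,  H_2 = 0.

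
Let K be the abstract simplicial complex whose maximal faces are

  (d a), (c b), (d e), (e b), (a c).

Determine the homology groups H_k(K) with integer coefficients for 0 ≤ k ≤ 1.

H_0 ≅ Z,  H_1 ≅ Z.

Take the total order a < b < c < d < e on the vertex set. Then K (dimension 1) consists of the simplices:

  0-simplices (5): a, b, c, d, e
  1-simplices (5): ac, ad, bc, be, de

giving chain groups C_0 ≅ Z^5, C_1 ≅ Z^5.

Boundary ∂_1: C_1 → C_0 maps an edge to its endpoints' difference, ∂[p,q] = q − p.
The 5×5 boundary matrix has rank 4 and Smith normal form diag(1,1,1,1).

Computing H_k = (kernel of ∂_k) / (image of ∂_{k+1}):

  H_0: rank C_0 − rank ∂_1 = 5 − 4 = 1, and the invariant factors of ∂_1 are all 1, so H_0 = Z.
  H_1: rank ker ∂_1 − rank ∂_2 = (5 − 4) − 0 = 1, and there is no ∂_2, so H_1 = Z.

(K is a triangulation of the circle S^1.)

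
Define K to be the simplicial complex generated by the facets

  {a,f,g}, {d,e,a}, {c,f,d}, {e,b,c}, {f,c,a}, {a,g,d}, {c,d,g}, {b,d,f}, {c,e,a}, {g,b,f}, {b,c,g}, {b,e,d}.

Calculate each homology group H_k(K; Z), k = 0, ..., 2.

We work with the vertex ordering a < b < c < d < e < f < g. The simplices of K, each written with vertices in increasing order, are:

  0-simplices (7): a, b, c, d, e, f, g
  1-simplices (18): ac, ad, ae, af, ag, bc, bd, be, bf, bg, cd, ce, cf, cg, de, df, dg, fg
  2-simplices (12): ace, acf, ade, adg, afg, bce, bcg, bde, bdf, bfg, cdf, cdg

so the chain groups are C_0 ≅ Z^7, C_1 ≅ Z^18, C_2 ≅ Z^12.

∂_1: C_1 → C_0 is given by ∂[p,q] = [q] − [p].
The resulting 7×18 matrix has rank 6, and its Smith normal form has invariant factors (1,1,1,1,1,1).

∂_2: C_2 → C_1 maps a triangle to the signed sum of its edges. For instance
  ∂bdf = df − bf + bd,
  ∂cdg = dg − cg + cd.
The 18×12 boundary matrix has rank 12 and Smith normal form diag(1,1,1,1,1,1,1,1,1,1,1,2).

Reading off H_k = ker ∂_k / im ∂_{k+1}:

  H_0: rank C_0 − rank ∂_1 = 7 − 6 = 1, and the invariant factors of ∂_1 are all 1, so H_0 = Z.
  H_1: rank ker ∂_1 − rank ∂_2 = (18 − 6) − 12 = 0, and ∂_2 has invariant factor 2 > 1, so H_1 = Z_2.
  H_2: rank ker ∂_2 − rank ∂_3 = (12 − 12) − 0 = 0, and there is no ∂_3, so H_2 = 0.

(K is a triangulation of the real projective plane RP^2.)

H_0 ≅ Z,  H_1 ≅ Z_2,  H_2 = 0.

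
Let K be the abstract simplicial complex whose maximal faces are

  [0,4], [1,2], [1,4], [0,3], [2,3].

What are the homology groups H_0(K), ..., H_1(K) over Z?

Take the total order 0 < 1 < 2 < 3 < 4 on the vertex set. Then K (dimension 1) consists of the simplices:

  0-simplices (5): [0], [1], [2], [3], [4]
  1-simplices (5): [0,3], [0,4], [1,2], [1,4], [2,3]

Hence C_0 ≅ Z^5, C_1 ≅ Z^5.

The boundary map ∂_1: C_1 → C_0 is given by ∂[p,q] = [q] − [p]. For instance
  ∂[0,4] = [4] − [0].
As a 5×5 matrix over Z this has rank 4, with invariant factors (1,1,1,1).

Reading off H_k = ker ∂_k / im ∂_{k+1}:

  H_0: rank C_0 − rank ∂_1 = 5 − 4 = 1, and the invariant factors of ∂_1 are all 1, so H_0 = Z.
  H_1: rank ker ∂_1 − rank ∂_2 = (5 − 4) − 0 = 1, and there is no ∂_2, so H_1 = Z.

(K is a triangulation of the circle S^1.)

H_0 ≅ Z,  H_1 ≅ Z.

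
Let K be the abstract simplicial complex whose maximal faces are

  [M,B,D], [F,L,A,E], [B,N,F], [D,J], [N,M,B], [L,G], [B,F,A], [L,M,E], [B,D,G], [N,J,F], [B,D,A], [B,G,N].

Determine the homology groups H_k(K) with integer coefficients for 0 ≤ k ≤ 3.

H_0 = Z,  H_1 = Z^3,  H_2 = 0,  H_3 = 0.

Take the total order A < B < D < E < F < G < J < L < M < N on the vertex set. Then K (dimension 3) consists of the simplices:

  0-simplices (10): A, B, D, E, F, G, J, L, M, N
  1-simplices (24): AB, AD, AE, AF, AL, BD, BF, BG, BM, BN, DG, DJ, DM, EF, EL, EM, FJ, FL, FN, GL, GN, JN, LM, MN
  2-simplices (13): ABD, ABF, AEF, AEL, AFL, BDG, BDM, BFN, BGN, BMN, EFL, ELM, FJN
  3-simplices (1): AEFL

giving chain groups C_0 ≅ Z^10, C_1 ≅ Z^24, C_2 ≅ Z^13, C_3 ≅ Z^1.

The boundary map ∂_1: C_1 → C_0 sends each edge [p,q] (with p < q) to q − p. For instance
  ∂BM = M − B.
This gives a 10×24 integer matrix of rank 9; reducing to Smith normal form yields diagonal entries (1,1,1,1,1,1,1,1,1).

∂_2: C_2 → C_1 sends each 2-simplex [p,q,r] to [q,r] − [p,r] + [p,q]. For instance
  ∂BGN = GN − BN + BG,
  ∂EFL = FL − EL + EF.
The resulting 24×13 matrix has rank 12, and its Smith normal form has invariant factors (1,1,1,1,1,1,1,1,1,1,1,1).

The boundary map ∂_3: C_3 → C_2 sends each 3-simplex σ to the alternating sum Σ_i (−1)^i (σ with its i-th vertex removed). For instance
  ∂AEFL = EFL − AFL + AEL − AEF.
The resulting 13×1 matrix has rank 1, and its Smith normal form has invariant factors (1).

Reading off H_k = ker ∂_k / im ∂_{k+1}:

  H_0: rank C_0 − rank ∂_1 = 10 − 9 = 1, and the invariant factors of ∂_1 are all 1, so H_0 ≅ Z.
  H_1: rank ker ∂_1 − rank ∂_2 = (24 − 9) − 12 = 3, and the invariant factors of ∂_2 are all 1, so H_1 ≅ Z^3.
  H_2: rank ker ∂_2 − rank ∂_3 = (13 − 12) − 1 = 0, and the invariant factors of ∂_3 are all 1, so H_2 ≅ 0.
  H_3: rank ker ∂_3 − rank ∂_4 = (1 − 1) − 0 = 0, and there is no ∂_4, so H_3 ≅ 0.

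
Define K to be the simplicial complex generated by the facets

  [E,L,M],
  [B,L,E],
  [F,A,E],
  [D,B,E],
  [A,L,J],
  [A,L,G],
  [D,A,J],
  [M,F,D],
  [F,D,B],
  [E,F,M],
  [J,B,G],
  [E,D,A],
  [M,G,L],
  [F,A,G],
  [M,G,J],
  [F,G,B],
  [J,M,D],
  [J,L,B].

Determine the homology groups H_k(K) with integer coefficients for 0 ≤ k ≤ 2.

We work with the vertex ordering A < B < D < E < F < G < J < L < M. The simplices of K, each written with vertices in increasing order, are:

  0-simplices (9): A, B, D, E, F, G, J, L, M
  1-simplices (27): AD, AE, AF, AG, AJ, AL, BD, BE, BF, BG, BJ, BL, DE, DF, DJ, DM, EF, EL, EM, FG, FM, GJ, GL, GM, JL, JM, LM
  2-simplices (18): ADE, ADJ, AEF, AFG, AGL, AJL, BDE, BDF, BEL, BFG, BGJ, BJL, DFM, DJM, EFM, ELM, GJM, GLM

giving chain groups C_0 ≅ Z^9, C_1 ≅ Z^27, C_2 ≅ Z^18.

Boundary ∂_1: C_1 → C_0 sends each edge [p,q] (with p < q) to q − p.
The 9×27 boundary matrix has rank 8 and Smith normal form diag(1,1,1,1,1,1,1,1).

Boundary ∂_2: C_2 → C_1 acts by ∂[p,q,r] = [q,r] − [p,r] + [p,q]. For instance
  ∂AGL = GL − AL + AG,
  ∂DJM = JM − DM + DJ.
The resulting 27×18 matrix has rank 18, and its Smith normal form has invariant factors (1,1,1,1,1,1,1,1,1,1,1,1,1,1,1,1,1,2).

Now H_k = ker ∂_k / im ∂_{k+1}, so:

  H_0: rank C_0 − rank ∂_1 = 9 − 8 = 1, and the invariant factors of ∂_1 are all 1, so H_0 ≅ Z.
  H_1: rank ker ∂_1 − rank ∂_2 = (27 − 8) − 18 = 1, and ∂_2 has invariant factor 2 > 1, so H_1 ≅ Z ⊕ Z/2Z.
  H_2: rank ker ∂_2 − rank ∂_3 = (18 − 18) − 0 = 0, and there is no ∂_3, so H_2 ≅ 0.

H_0 = Z,  H_1 = Z ⊕ Z/2Z,  H_2 = 0.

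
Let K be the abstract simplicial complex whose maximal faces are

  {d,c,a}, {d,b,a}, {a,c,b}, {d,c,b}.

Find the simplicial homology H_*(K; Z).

H_0 = Z,  H_1 = 0,  H_2 = Z.

We work with the vertex ordering a < b < c < d. The simplices of K, each written with vertices in increasing order, are:

  0-simplices (4): a, b, c, d
  1-simplices (6): ab, ac, ad, bc, bd, cd
  2-simplices (4): abc, abd, acd, bcd

Hence C_0 ≅ Z^4, C_1 ≅ Z^6, C_2 ≅ Z^4.

∂_1: C_1 → C_0 is given by ∂[p,q] = [q] − [p]. For instance
  ∂ac = c − a.
This gives a 4×6 integer matrix of rank 3; reducing to Smith normal form yields diagonal entries (1,1,1).

∂_2: C_2 → C_1 maps a triangle to the signed sum of its edges. For instance
  ∂abd = bd − ad + ab,
  ∂abc = bc − ac + ab.
This gives a 6×4 integer matrix of rank 3; reducing to Smith normal form yields diagonal entries (1,1,1).

From H_k ≅ ker(∂_k) / im(∂_{k+1}) we obtain:

  H_0: rank C_0 − rank ∂_1 = 4 − 3 = 1, and the invariant factors of ∂_1 are all 1, so H_0 ≅ Z.
  H_1: rank ker ∂_1 − rank ∂_2 = (6 − 3) − 3 = 0, and the invariant factors of ∂_2 are all 1, so H_1 ≅ 0.
  H_2: rank ker ∂_2 − rank ∂_3 = (4 − 3) − 0 = 1, and there is no ∂_3, so H_2 ≅ Z.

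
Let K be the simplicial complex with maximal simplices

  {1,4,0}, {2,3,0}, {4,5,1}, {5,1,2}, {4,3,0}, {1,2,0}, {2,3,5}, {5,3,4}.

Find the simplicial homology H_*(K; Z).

H_0 ≅ Z,  H_1 = 0,  H_2 ≅ Z.

Order the vertices as 0 < 1 < 2 < 3 < 4 < 5. Listing each simplex with vertices in this order, K has dimension 2 with simplices:

  0-simplices (6): [0], [1], [2], [3], [4], [5]
  1-simplices (12): [0,1], [0,2], [0,3], [0,4], [1,2], [1,4], [1,5], [2,3], [2,5], [3,4], [3,5], [4,5]
  2-simplices (8): [0,1,2], [0,1,4], [0,2,3], [0,3,4], [1,2,5], [1,4,5], [2,3,5], [3,4,5]

Hence C_0 ≅ Z^6, C_1 ≅ Z^12, C_2 ≅ Z^8.

Boundary ∂_1: C_1 → C_0 sends each edge [p,q] (with p < q) to q − p.
The 6×12 boundary matrix has rank 5 and Smith normal form diag(1,1,1,1,1).

Boundary ∂_2: C_2 → C_1 maps a triangle to the signed sum of its edges. For instance
  ∂[0,1,2] = [1,2] − [0,2] + [0,1],
  ∂[1,4,5] = [4,5] − [1,5] + [1,4].
The resulting 12×8 matrix has rank 7, and its Smith normal form has invariant factors (1,1,1,1,1,1,1).

From H_k ≅ ker(∂_k) / im(∂_{k+1}) we obtain:

  H_0: rank C_0 − rank ∂_1 = 6 − 5 = 1, and the invariant factors of ∂_1 are all 1, so H_0 = Z.
  H_1: rank ker ∂_1 − rank ∂_2 = (12 − 5) − 7 = 0, and the invariant factors of ∂_2 are all 1, so H_1 = 0.
  H_2: rank ker ∂_2 − rank ∂_3 = (8 − 7) − 0 = 1, and there is no ∂_3, so H_2 = Z.

As a check, the Euler characteristic is 6 − 12 + 8 = 2, which agrees with 1 − 0 + 1 = 2.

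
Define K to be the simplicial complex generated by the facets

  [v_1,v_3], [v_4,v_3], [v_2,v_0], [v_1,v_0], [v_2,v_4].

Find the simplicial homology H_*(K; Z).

H_0 ≅ Z,  H_1 ≅ Z.

Fix the vertex order v_0 < v_1 < v_2 < v_3 < v_4 and write every simplex with vertices in increasing order. Then dim K = 1 and the simplices of K are:

  0-simplices (5): [v_0], [v_1], [v_2], [v_3], [v_4]
  1-simplices (5): [v_0,v_1], [v_0,v_2], [v_1,v_3], [v_2,v_4], [v_3,v_4]

so the chain groups are C_0 ≅ Z^5, C_1 ≅ Z^5.

The boundary map ∂_1: C_1 → C_0 sends each edge [p,q] (with p < q) to q − p. For instance
  ∂[v_1,v_3] = [v_3] − [v_1].
As a 5×5 matrix over Z this has rank 4, with invariant factors (1,1,1,1).

Now H_k = ker ∂_k / im ∂_{k+1}, so:

  H_0: rank C_0 − rank ∂_1 = 5 − 4 = 1, and the invariant factors of ∂_1 are all 1, so H_0 = Z.
  H_1: rank ker ∂_1 − rank ∂_2 = (5 − 4) − 0 = 1, and there is no ∂_2, so H_1 = Z.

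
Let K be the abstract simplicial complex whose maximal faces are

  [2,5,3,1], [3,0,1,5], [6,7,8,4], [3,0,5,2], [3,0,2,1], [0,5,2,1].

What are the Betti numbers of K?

b_0 = 2, b_1 = 0, b_2 = 0, b_3 = 1.

We work with the vertex ordering 0 < 1 < 2 < 3 < 4 < 5 < 6 < 7 < 8. The simplices of K, each written with vertices in increasing order, are:

  0-simplices (9): [0], [1], [2], [3], [4], [5], [6], [7], [8]
  1-simplices (16): [0,1], [0,2], [0,3], [0,5], [1,2], [1,3], [1,5], [2,3], [2,5], [3,5], [4,6], [4,7], [4,8], [6,7], [6,8], [7,8]
  2-simplices (14): [0,1,2], [0,1,3], [0,1,5], [0,2,3], [0,2,5], [0,3,5], [1,2,3], [1,2,5], [1,3,5], [2,3,5], [4,6,7], [4,6,8], [4,7,8], [6,7,8]
  3-simplices (6): [0,1,2,3], [0,1,2,5], [0,1,3,5], [0,2,3,5], [1,2,3,5], [4,6,7,8]

Hence C_0 ≅ Z^9, C_1 ≅ Z^16, C_2 ≅ Z^14, C_3 ≅ Z^6.

∂_1: C_1 → C_0 sends each edge [p,q] (with p < q) to q − p.
The resulting 9×16 matrix has rank 7, and its Smith normal form has invariant factors (1,1,1,1,1,1,1).

The boundary map ∂_2: C_2 → C_1 sends each 2-simplex [p,q,r] to [q,r] − [p,r] + [p,q]. For instance
  ∂[1,2,3] = [2,3] − [1,3] + [1,2],
  ∂[4,6,8] = [6,8] − [4,8] + [4,6].
As a 16×14 matrix over Z this has rank 9, with invariant factors (1,1,1,1,1,1,1,1,1).

∂_3: C_3 → C_2 sends each 3-simplex σ to the alternating sum Σ_i (−1)^i (σ with its i-th vertex removed). For instance
  ∂[4,6,7,8] = [6,7,8] − [4,7,8] + [4,6,8] − [4,6,7],
  ∂[0,2,3,5] = [2,3,5] − [0,3,5] + [0,2,5] − [0,2,3].
The 14×6 boundary matrix has rank 5 and Smith normal form diag(1,1,1,1,1).

Computing H_k = (kernel of ∂_k) / (image of ∂_{k+1}):

  H_0: rank C_0 − rank ∂_1 = 9 − 7 = 2, and the invariant factors of ∂_1 are all 1, so H_0 = Z^2.
  H_1: rank ker ∂_1 − rank ∂_2 = (16 − 7) − 9 = 0, and the invariant factors of ∂_2 are all 1, so H_1 = 0.
  H_2: rank ker ∂_2 − rank ∂_3 = (14 − 9) − 5 = 0, and the invariant factors of ∂_3 are all 1, so H_2 = 0.
  H_3: rank ker ∂_3 − rank ∂_4 = (6 − 5) − 0 = 1, and there is no ∂_4, so H_3 = Z.

As a check, the Euler characteristic is 9 − 16 + 14 − 6 = 1, which agrees with 2 − 0 + 0 − 1 = 1.

Hence the Betti numbers are b_0 = 2, b_1 = 0, b_2 = 0, b_3 = 1.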